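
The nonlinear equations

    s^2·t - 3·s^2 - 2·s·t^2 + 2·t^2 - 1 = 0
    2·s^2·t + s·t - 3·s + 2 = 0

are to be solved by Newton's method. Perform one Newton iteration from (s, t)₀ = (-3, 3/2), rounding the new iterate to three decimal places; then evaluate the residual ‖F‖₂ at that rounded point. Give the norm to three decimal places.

10.438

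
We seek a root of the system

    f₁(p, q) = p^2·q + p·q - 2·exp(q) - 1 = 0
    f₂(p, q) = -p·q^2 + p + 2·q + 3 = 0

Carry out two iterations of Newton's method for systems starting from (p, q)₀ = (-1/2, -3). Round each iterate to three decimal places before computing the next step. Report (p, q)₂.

At (-1/2, -3): F = (-0.34957, 1.000).
Jacobian J = [[2·p·q + q, p^2 + p - 2·exp(q)], [-q^2 + 1, -2·p·q + 2]].
At the point, J = [[0.000, -0.34957], [-8.000, -1.000]] (det J = -2.79659).
Solving J·Δ = −F gives Δ = (0.250, -1.000).
Then the next iterate is (p, q)₁ = (-0.250, -4.000).
Round to (-0.250, -4.000) and repeat: F = (-0.28663, -1.250), J = [[-2.000, -0.22413], [-15.000, 0.000]].
Δ = (-0.083, -0.535), so (p, q)₂ = (-0.333, -4.535).

(-0.333, -4.535)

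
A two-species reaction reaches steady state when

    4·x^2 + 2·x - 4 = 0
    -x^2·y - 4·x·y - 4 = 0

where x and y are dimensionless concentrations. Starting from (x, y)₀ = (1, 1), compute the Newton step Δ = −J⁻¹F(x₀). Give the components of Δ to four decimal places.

(-0.2000, -1.5600)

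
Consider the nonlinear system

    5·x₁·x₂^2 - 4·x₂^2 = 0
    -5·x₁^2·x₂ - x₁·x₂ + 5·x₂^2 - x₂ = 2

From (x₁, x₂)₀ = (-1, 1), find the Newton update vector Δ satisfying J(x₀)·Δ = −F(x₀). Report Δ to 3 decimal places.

(0.433, -0.380)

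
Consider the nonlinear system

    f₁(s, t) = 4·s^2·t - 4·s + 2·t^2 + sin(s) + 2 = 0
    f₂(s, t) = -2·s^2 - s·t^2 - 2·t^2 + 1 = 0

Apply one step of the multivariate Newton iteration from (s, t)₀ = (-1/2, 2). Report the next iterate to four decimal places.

At (-1/2, 2): F = (13.520574, -5.5000).
Jacobian J = [[8·s·t + cos(s) - 4, 4·s^2 + 4·t], [-4·s - t^2, -2·s·t - 4·t]].
At the point, J = [[-11.122417, 9.0000], [-2.0000, -6.0000]] (det J = 84.734505).
Solving J·Δ = −F gives Δ = (0.3732, -1.0411).
Then the next iterate is (s, t)₁ = (-0.1268, 0.9589).

(-0.1268, 0.9589)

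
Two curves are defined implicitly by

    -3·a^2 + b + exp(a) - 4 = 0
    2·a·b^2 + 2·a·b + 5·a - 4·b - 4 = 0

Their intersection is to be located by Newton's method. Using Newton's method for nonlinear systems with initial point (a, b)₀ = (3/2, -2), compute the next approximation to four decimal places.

(-0.3092, -1.9064)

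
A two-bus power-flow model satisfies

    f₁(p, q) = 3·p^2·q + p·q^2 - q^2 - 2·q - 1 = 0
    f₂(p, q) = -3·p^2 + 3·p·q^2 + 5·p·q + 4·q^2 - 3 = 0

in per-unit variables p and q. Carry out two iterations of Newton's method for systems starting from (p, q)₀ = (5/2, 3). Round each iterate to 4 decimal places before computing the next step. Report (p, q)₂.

At (5/2, 3): F = (62.7500, 119.2500).
Jacobian J = [[6·p·q + q^2, 3·p^2 + 2·p·q - 2·q - 2], [-6·p + 3·q^2 + 5·q, 6·p·q + 5·p + 8·q]].
At the point, J = [[54.0000, 25.7500], [27.0000, 81.5000]] (det J = 3705.7500).
Solving J·Δ = −F gives Δ = (-0.5514, -1.2805).
Then the next iterate is (p, q)₁ = (1.9486, 1.7195).
Round to (1.9486, 1.7195) and repeat: F = (17.952748, 31.472845), J = [[23.060386, 12.653361], [5.775941, 43.602706]].
Δ = (-0.4124, -0.6672), so (p, q)₂ = (1.5362, 1.0523).

(1.5362, 1.0523)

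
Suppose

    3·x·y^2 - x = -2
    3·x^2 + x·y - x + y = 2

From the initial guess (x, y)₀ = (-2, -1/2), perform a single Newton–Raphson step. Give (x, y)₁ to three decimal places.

(-1.046, -0.877)

At (-2, -1/2): F = (2.500, 12.500).
Jacobian J = [[3·y^2 - 1, 6·x·y], [6·x + y - 1, x + 1]].
At the point, J = [[-0.250, 6.000], [-13.500, -1.000]] (det J = 81.250).
Solving J·Δ = −F gives Δ = (0.954, -0.377).
Then the next iterate is (x, y)₁ = (-1.046, -0.877).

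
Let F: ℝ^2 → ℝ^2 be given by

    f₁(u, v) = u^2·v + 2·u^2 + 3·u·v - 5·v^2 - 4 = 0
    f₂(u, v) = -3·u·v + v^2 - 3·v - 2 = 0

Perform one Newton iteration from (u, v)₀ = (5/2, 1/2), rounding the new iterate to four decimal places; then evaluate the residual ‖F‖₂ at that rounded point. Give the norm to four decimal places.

1.9114

At (5/2, 1/2): F = (14.1250, -7.0000).
Jacobian J = [[2·u·v + 4·u + 3·v, u^2 + 3·u - 10·v], [-3·v, -3·u + 2·v - 3]].
At the point, J = [[14.0000, 8.7500], [-1.5000, -9.5000]] (det J = -119.8750).
Solving J·Δ = −F gives Δ = (-0.6084, -0.6408).
Then the next iterate is (u, v)₁ = (1.8916, -0.1408).
Re-evaluating at (1.8916, -0.1408): F = (1.754362, -0.758764), so ‖F‖₂ = 1.9114.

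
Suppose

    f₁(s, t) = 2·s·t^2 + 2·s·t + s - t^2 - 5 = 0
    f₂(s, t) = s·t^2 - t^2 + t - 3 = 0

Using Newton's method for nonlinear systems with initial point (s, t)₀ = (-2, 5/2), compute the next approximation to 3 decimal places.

At (-2, 5/2): F = (-48.250, -19.250).
Jacobian J = [[2·t^2 + 2·t + 1, 4·s·t + 2·s - 2·t], [t^2, 2·s·t - 2·t + 1]].
At the point, J = [[18.500, -29.000], [6.250, -14.000]] (det J = -77.750).
Solving J·Δ = −F gives Δ = (1.508, -0.702).
Then the next iterate is (s, t)₁ = (-0.492, 1.798).

(-0.492, 1.798)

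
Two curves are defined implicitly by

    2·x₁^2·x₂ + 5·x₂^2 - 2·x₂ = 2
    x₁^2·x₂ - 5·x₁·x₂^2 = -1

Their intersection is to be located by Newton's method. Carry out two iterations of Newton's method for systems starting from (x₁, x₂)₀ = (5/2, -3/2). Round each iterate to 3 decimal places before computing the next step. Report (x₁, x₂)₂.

At (5/2, -3/2): F = (-6.500, -36.500).
Jacobian J = [[4·x₁·x₂, 2·x₁^2 + 10·x₂ - 2], [2·x₁·x₂ - 5·x₂^2, x₁^2 - 10·x₁·x₂]].
At the point, J = [[-15.000, -4.500], [-18.750, 43.750]] (det J = -740.625).
Solving J·Δ = −F gives Δ = (-0.606, 0.575).
Then the next iterate is (x₁, x₂)₁ = (1.894, -0.925).
Round to (1.894, -0.925) and repeat: F = (-2.50826, -10.42096), J = [[-7.00780, -4.07553], [-7.78202, 21.10674]].
Δ = (-0.531, 0.298), so (x₁, x₂)₂ = (1.363, -0.627).

(1.363, -0.627)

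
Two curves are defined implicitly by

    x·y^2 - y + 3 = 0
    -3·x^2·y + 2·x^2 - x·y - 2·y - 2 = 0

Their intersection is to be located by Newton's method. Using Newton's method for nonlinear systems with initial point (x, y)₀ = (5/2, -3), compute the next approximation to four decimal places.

(1.6355, -1.7050)

At (5/2, -3): F = (28.5000, 80.2500).
Jacobian J = [[y^2, 2·x·y - 1], [-6·x·y + 4·x - y, -3·x^2 - x - 2]].
At the point, J = [[9.0000, -16.0000], [58.0000, -23.2500]] (det J = 718.7500).
Solving J·Δ = −F gives Δ = (-0.8645, 1.2950).
Then the next iterate is (x, y)₁ = (1.6355, -1.7050).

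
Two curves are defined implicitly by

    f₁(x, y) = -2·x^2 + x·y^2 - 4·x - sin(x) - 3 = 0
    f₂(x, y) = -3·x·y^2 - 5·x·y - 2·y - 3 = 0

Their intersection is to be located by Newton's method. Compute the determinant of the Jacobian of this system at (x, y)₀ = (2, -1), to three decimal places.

J = [[-4·x + y^2 - cos(x) - 4, 2·x·y], [-3·y^2 - 5·y, -6·x·y - 5·x - 2]].
At the point, J = [[-10.58385, -4.000], [2.000, 0.000]].
det J = 8.000.

8.000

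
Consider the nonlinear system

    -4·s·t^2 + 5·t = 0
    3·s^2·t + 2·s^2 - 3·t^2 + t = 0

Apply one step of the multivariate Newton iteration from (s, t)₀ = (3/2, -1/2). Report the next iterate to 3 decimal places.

(-0.028, -0.275)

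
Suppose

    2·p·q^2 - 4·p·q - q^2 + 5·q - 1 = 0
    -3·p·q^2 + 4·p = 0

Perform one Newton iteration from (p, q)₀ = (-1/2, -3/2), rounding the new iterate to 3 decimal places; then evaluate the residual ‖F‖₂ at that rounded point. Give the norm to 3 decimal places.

256.716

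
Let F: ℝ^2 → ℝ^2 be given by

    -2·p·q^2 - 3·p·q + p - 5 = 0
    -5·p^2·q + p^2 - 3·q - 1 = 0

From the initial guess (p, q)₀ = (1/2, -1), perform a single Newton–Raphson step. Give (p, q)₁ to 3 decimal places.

At (1/2, -1): F = (-4.000, 3.500).
Jacobian J = [[-2·q^2 - 3·q + 1, -4·p·q - 3·p], [-10·p·q + 2·p, -5·p^2 - 3]].
At the point, J = [[2.000, 0.500], [6.000, -4.250]] (det J = -11.500).
Solving J·Δ = −F gives Δ = (1.326, 2.696).
Then the next iterate is (p, q)₁ = (1.826, 1.696).

(1.826, 1.696)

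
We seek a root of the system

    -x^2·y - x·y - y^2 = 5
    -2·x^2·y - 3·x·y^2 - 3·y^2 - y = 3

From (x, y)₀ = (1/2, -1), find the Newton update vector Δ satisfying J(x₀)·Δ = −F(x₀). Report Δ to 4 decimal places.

(1.9615, 1.0615)

At (1/2, -1): F = (-5.2500, -6.0000).
Jacobian J = [[-2·x·y - y, -x^2 - x - 2·y], [-4·x·y - 3·y^2, -2·x^2 - 6·x·y - 6·y - 1]].
At the point, J = [[2.0000, 1.2500], [-1.0000, 7.5000]] (det J = 16.2500).
Solving J·Δ = −F gives Δ = (1.9615, 1.0615).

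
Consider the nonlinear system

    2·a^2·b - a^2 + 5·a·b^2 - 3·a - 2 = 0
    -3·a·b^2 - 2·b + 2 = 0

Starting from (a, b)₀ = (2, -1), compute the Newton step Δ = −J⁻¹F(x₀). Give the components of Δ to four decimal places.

(-0.9118, -0.0735)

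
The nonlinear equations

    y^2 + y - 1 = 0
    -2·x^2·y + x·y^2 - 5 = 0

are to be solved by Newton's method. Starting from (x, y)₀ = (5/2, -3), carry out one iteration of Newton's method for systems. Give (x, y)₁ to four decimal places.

(1.7949, -2.0000)

At (5/2, -3): F = (5.0000, 55.0000).
Jacobian J = [[0, 2·y + 1], [-4·x·y + y^2, -2·x^2 + 2·x·y]].
At the point, J = [[0.0000, -5.0000], [39.0000, -27.5000]] (det J = 195.0000).
Solving J·Δ = −F gives Δ = (-0.7051, 1.0000).
Then the next iterate is (x, y)₁ = (1.7949, -2.0000).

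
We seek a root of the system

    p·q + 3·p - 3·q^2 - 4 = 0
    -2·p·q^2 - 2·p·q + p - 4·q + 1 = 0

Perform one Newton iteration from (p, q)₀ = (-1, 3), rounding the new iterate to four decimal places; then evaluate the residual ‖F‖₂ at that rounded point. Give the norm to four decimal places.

At (-1, 3): F = (-37.0000, 12.0000).
Jacobian J = [[q + 3, p - 6·q], [-2·q^2 - 2·q + 1, -4·p·q - 2·p - 4]].
At the point, J = [[6.0000, -19.0000], [-23.0000, 10.0000]] (det J = -377.0000).
Solving J·Δ = −F gives Δ = (-0.3767, -2.0663).
Then the next iterate is (p, q)₁ = (-1.3767, 0.9337).
Re-evaluating at (-1.3767, 0.9337): F = (-12.030912, 0.859752), so ‖F‖₂ = 12.0616.

12.0616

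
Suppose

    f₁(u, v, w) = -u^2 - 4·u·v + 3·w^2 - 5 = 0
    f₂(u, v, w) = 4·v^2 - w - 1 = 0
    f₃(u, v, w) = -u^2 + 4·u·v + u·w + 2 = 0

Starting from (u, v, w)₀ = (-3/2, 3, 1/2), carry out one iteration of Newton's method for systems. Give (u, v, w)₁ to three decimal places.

At (-3/2, 3, 1/2): F = (11.500, 34.500, -19.000).
Jacobian J = [[-2·u - 4·v, -4·u, 6·w], [0, 8·v, -1], [-2·u + 4·v + w, 4·u, u]].
At the point, J = [[-9.000, 6.000, 3.000], [0.000, 24.000, -1.000], [15.500, -6.000, -1.500]] (det J = -831.000).
Solving J·Δ = −F gives Δ = (0.829, -1.379, 1.410).
Then the next iterate is (u, v, w)₁ = (-0.671, 1.621, 1.910).

(-0.671, 1.621, 1.910)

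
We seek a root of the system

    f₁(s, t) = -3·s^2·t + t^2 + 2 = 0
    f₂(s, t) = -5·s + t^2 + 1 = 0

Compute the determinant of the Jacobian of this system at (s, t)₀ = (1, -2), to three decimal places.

J = [[-6·s·t, -3·s^2 + 2·t], [-5, 2·t]].
At the point, J = [[12.000, -7.000], [-5.000, -4.000]].
det J = -83.000.

-83.000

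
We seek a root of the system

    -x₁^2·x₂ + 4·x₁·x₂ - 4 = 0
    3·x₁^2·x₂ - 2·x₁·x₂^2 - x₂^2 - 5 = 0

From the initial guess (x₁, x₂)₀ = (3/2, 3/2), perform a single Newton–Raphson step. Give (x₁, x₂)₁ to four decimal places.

(1.6441, 1.0090)

At (3/2, 3/2): F = (1.6250, -3.8750).
Jacobian J = [[-2·x₁·x₂ + 4·x₂, -x₁^2 + 4·x₁], [6·x₁·x₂ - 2·x₂^2, 3·x₁^2 - 4·x₁·x₂ - 2·x₂]].
At the point, J = [[1.5000, 3.7500], [9.0000, -5.2500]] (det J = -41.6250).
Solving J·Δ = −F gives Δ = (0.1441, -0.4910).
Then the next iterate is (x₁, x₂)₁ = (1.6441, 1.0090).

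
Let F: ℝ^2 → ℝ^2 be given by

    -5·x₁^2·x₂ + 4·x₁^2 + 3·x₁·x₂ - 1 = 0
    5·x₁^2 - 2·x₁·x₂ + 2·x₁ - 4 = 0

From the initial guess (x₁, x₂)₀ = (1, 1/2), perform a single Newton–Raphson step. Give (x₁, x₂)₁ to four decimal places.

(1.0000, 1.5000)

At (1, 1/2): F = (2.0000, 2.0000).
Jacobian J = [[-10·x₁·x₂ + 8·x₁ + 3·x₂, -5·x₁^2 + 3·x₁], [10·x₁ - 2·x₂ + 2, -2·x₁]].
At the point, J = [[4.5000, -2.0000], [11.0000, -2.0000]] (det J = 13.0000).
Solving J·Δ = −F gives Δ = (0.0000, 1.0000).
Then the next iterate is (x₁, x₂)₁ = (1.0000, 1.5000).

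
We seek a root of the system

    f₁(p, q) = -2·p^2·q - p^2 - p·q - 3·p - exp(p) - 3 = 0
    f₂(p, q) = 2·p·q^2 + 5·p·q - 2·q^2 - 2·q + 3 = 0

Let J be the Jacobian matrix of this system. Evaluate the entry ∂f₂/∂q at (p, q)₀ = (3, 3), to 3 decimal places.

37.000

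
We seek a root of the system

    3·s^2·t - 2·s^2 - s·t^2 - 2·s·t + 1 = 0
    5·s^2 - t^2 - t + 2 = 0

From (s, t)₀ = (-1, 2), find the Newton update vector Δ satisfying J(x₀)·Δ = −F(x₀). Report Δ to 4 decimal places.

At (-1, 2): F = (13.0000, 1.0000).
Jacobian J = [[6·s·t - 4·s - t^2 - 2·t, 3·s^2 - 2·s·t - 2·s], [10·s, -2·t - 1]].
At the point, J = [[-16.0000, 9.0000], [-10.0000, -5.0000]] (det J = 170.0000).
Solving J·Δ = −F gives Δ = (0.4353, -0.6706).

(0.4353, -0.6706)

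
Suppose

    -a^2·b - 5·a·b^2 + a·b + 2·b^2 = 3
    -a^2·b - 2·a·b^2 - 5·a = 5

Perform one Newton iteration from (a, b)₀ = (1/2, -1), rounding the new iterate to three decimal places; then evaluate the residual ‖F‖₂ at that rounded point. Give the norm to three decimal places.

3529.885

At (1/2, -1): F = (-3.750, -8.250).
Jacobian J = [[-2·a·b - 5·b^2 + b, -a^2 - 10·a·b + a + 4·b], [-2·a·b - 2·b^2 - 5, -a^2 - 4·a·b]].
At the point, J = [[-5.000, 1.250], [-6.000, 1.750]] (det J = -1.250).
Solving J·Δ = −F gives Δ = (3.000, 15.000).
Then the next iterate is (a, b)₁ = (3.500, 14.000).
Re-evaluating at (3.500, 14.000): F = (-3163.500, -1566.000), so ‖F‖₂ = 3529.885.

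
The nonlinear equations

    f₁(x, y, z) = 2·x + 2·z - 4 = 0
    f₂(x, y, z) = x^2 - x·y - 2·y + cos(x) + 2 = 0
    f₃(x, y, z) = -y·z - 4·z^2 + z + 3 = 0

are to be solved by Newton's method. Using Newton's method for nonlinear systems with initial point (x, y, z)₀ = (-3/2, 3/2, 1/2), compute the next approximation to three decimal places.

At (-3/2, 3/2, 1/2): F = (-6.000, 3.57074, 1.750).
Jacobian J = [[2, 0, 2], [2·x - y - sin(x), -x - 2, 0], [0, -z, -y - 8·z + 1]].
At the point, J = [[2.000, 0.000, 2.000], [-3.50251, -0.500, 0.000], [0.000, -0.500, -4.500]] (det J = 8.00251).
Solving J·Δ = −F gives Δ = (1.914, -6.270, 1.086).
Then the next iterate is (x, y, z)₁ = (0.414, -4.770, 1.586).

(0.414, -4.770, 1.586)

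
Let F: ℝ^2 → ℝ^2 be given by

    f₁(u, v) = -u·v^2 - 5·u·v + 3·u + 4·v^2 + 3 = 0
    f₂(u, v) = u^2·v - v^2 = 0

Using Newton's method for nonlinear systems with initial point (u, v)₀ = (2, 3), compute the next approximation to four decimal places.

(2.0000, 4.5000)

At (2, 3): F = (-3.0000, 3.0000).
Jacobian J = [[-v^2 - 5·v + 3, -2·u·v - 5·u + 8·v], [2·u·v, u^2 - 2·v]].
At the point, J = [[-21.0000, 2.0000], [12.0000, -2.0000]] (det J = 18.0000).
Solving J·Δ = −F gives Δ = (0.0000, 1.5000).
Then the next iterate is (u, v)₁ = (2.0000, 4.5000).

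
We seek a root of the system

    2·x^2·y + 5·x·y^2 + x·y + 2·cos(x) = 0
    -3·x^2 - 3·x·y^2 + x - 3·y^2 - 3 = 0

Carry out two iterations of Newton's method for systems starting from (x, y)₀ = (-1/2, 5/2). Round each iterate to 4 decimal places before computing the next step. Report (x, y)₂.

(10.3229, 8.6310)

At (-1/2, 5/2): F = (-13.869835, -13.6250).
Jacobian J = [[4·x·y + 5·y^2 + y - 2·sin(x), 2·x^2 + 10·x·y + x], [-6·x - 3·y^2 + 1, -6·x·y - 6·y]].
At the point, J = [[29.708851, -12.5000], [-14.7500, -7.5000]] (det J = -407.191383).
Solving J·Δ = −F gives Δ = (-0.1628, -1.4965).
Then the next iterate is (x, y)₁ = (-0.6628, 1.0035).
Round to (-0.6628, 1.0035) and repeat: F = (-1.544131, -5.999405), J = [[4.608735, -6.435390], [1.955763, -2.030281]].
Δ = (10.9857, 7.6275), so (x, y)₂ = (10.3229, 8.6310).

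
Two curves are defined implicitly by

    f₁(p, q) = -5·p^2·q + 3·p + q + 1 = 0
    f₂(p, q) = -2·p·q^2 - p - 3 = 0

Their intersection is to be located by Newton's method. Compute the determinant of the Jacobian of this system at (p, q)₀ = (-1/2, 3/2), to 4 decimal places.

J = [[-10·p·q + 3, -5·p^2 + 1], [-2·q^2 - 1, -4·p·q]].
At the point, J = [[10.5000, -0.2500], [-5.5000, 3.0000]].
det J = 30.1250.

30.1250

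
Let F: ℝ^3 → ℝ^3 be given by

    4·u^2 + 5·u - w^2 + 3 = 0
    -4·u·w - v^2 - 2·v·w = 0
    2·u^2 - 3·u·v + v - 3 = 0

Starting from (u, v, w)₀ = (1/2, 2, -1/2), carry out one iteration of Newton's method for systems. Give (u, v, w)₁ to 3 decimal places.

At (1/2, 2, -1/2): F = (6.250, -1.000, -3.500).
Jacobian J = [[8·u + 5, 0, -2·w], [-4·w, -2·v - 2·w, -4·u - 2·v], [4·u - 3·v, -3·u + 1, 0]].
At the point, J = [[9.000, 0.000, 1.000], [2.000, -3.000, -6.000], [-4.000, -0.500, 0.000]] (det J = -40.000).
Solving J·Δ = −F gives Δ = (-0.719, -1.250, 0.219).
Then the next iterate is (u, v, w)₁ = (-0.219, 0.750, -0.281).

(-0.219, 0.750, -0.281)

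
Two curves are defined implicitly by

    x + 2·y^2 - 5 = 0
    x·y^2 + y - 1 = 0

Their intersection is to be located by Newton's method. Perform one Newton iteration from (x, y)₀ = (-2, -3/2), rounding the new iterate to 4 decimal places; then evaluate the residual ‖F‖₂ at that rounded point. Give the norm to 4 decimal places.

0.5802

At (-2, -3/2): F = (-2.5000, -7.0000).
Jacobian J = [[1, 4·y], [y^2, 2·x·y + 1]].
At the point, J = [[1.0000, -6.0000], [2.2500, 7.0000]] (det J = 20.5000).
Solving J·Δ = −F gives Δ = (2.9024, 0.0671).
Then the next iterate is (x, y)₁ = (0.9024, -1.4329).
Re-evaluating at (0.9024, -1.4329): F = (0.008805, -0.580090), so ‖F‖₂ = 0.5802.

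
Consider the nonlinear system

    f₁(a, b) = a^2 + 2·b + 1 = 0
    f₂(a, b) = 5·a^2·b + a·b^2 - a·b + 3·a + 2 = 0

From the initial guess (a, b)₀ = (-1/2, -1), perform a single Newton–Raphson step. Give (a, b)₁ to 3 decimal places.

At (-1/2, -1): F = (-0.750, -1.750).
Jacobian J = [[2·a, 2], [10·a·b + b^2 - b + 3, 5·a^2 + 2·a·b - a]].
At the point, J = [[-1.000, 2.000], [10.000, 2.750]] (det J = -22.750).
Solving J·Δ = −F gives Δ = (0.063, 0.407).
Then the next iterate is (a, b)₁ = (-0.437, -0.593).

(-0.437, -0.593)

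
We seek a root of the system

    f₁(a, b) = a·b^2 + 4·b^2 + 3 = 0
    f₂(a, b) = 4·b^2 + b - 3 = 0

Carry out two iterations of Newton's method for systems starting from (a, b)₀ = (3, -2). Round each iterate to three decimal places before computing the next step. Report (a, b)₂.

At (3, -2): F = (31.000, 11.000).
Jacobian J = [[b^2, 2·a·b + 8·b], [0, 8·b + 1]].
At the point, J = [[4.000, -28.000], [0.000, -15.000]] (det J = -60.000).
Solving J·Δ = −F gives Δ = (-2.617, 0.733).
Then the next iterate is (a, b)₁ = (0.383, -1.267).
Round to (0.383, -1.267) and repeat: F = (10.03598, 2.15416), J = [[1.60529, -11.10652], [0.000, -9.136]].
Δ = (-4.620, 0.236), so (a, b)₂ = (-4.237, -1.031).

(-4.237, -1.031)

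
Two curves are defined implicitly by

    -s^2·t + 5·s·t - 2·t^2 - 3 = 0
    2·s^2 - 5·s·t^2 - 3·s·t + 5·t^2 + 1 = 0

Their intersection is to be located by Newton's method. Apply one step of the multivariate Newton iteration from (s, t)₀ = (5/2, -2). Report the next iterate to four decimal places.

At (5/2, -2): F = (-23.5000, -1.5000).
Jacobian J = [[-2·s·t + 5·t, -s^2 + 5·s - 4·t], [4·s - 5·t^2 - 3·t, -10·s·t - 3·s + 10·t]].
At the point, J = [[0.0000, 14.2500], [-4.0000, 22.5000]] (det J = 57.0000).
Solving J·Δ = −F gives Δ = (8.9013, 1.6491).
Then the next iterate is (s, t)₁ = (11.4013, -0.3509).

(11.4013, -0.3509)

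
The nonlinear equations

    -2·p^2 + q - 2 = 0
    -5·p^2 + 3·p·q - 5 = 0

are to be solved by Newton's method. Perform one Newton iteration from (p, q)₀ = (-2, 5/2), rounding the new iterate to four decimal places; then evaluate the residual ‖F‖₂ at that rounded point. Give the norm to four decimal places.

11.7043

At (-2, 5/2): F = (-7.5000, -40.0000).
Jacobian J = [[-4·p, 1], [-10·p + 3·q, 3·p]].
At the point, J = [[8.0000, 1.0000], [27.5000, -6.0000]] (det J = -75.5000).
Solving J·Δ = −F gives Δ = (1.1258, -1.5066).
Then the next iterate is (p, q)₁ = (-0.8742, 0.9934).
Re-evaluating at (-0.8742, 0.9934): F = (-2.535051, -11.426419), so ‖F‖₂ = 11.7043.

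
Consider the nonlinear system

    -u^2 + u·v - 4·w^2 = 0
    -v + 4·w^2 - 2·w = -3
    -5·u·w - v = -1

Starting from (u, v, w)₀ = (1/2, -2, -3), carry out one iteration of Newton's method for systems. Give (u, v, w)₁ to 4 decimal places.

(0.8328, 10.1401, -1.6592)

At (1/2, -2, -3): F = (-37.2500, 47.0000, 10.5000).
Jacobian J = [[-2·u + v, u, -8·w], [0, -1, 8·w - 2], [-5·w, -1, -5·u]].
At the point, J = [[-3.0000, 0.5000, 24.0000], [0.0000, -1.0000, -26.0000], [15.0000, -1.0000, -2.5000]] (det J = 235.5000).
Solving J·Δ = −F gives Δ = (0.3328, 12.1401, 1.3408).
Then the next iterate is (u, v, w)₁ = (0.8328, 10.1401, -1.6592).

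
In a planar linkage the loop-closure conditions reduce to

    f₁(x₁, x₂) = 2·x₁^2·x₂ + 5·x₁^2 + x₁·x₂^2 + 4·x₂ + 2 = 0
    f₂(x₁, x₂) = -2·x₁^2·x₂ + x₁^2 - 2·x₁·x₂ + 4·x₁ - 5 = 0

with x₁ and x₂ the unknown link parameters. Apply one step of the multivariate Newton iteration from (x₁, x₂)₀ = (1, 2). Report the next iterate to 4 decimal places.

(0.5714, 0.6429)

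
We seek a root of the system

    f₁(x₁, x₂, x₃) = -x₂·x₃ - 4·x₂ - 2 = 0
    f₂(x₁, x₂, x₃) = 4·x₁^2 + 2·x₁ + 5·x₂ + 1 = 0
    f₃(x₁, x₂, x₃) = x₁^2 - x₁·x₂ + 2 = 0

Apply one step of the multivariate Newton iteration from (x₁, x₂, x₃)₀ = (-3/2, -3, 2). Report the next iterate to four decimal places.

(-2.2167, -2.8333, -3.0000)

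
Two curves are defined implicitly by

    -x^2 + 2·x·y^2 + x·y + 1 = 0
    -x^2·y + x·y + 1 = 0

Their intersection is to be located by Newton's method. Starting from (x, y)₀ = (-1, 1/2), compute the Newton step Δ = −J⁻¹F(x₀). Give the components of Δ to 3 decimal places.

At (-1, 1/2): F = (-1.000, 0.000).
Jacobian J = [[-2·x + 2·y^2 + y, 4·x·y + x], [-2·x·y + y, -x^2 + x]].
At the point, J = [[3.000, -3.000], [1.500, -2.000]] (det J = -1.500).
Solving J·Δ = −F gives Δ = (1.333, 1.000).

(1.333, 1.000)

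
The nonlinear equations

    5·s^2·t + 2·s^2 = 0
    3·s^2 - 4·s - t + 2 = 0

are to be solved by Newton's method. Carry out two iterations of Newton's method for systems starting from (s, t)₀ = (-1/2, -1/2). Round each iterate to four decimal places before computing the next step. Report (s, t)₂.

(0.6135, 0.3420)

At (-1/2, -1/2): F = (-0.1250, 5.2500).
Jacobian J = [[10·s·t + 4·s, 5·s^2], [6·s - 4, -1]].
At the point, J = [[0.5000, 1.2500], [-7.0000, -1.0000]] (det J = 8.2500).
Solving J·Δ = −F gives Δ = (0.7803, -0.2121).
Then the next iterate is (s, t)₁ = (0.2803, -0.7121).
Round to (0.2803, -0.7121) and repeat: F = (-0.122606, 1.826604), J = [[-0.874816, 0.392840], [-2.3182, -1.0000]].
Δ = (0.3332, 1.0541), so (s, t)₂ = (0.6135, 0.3420).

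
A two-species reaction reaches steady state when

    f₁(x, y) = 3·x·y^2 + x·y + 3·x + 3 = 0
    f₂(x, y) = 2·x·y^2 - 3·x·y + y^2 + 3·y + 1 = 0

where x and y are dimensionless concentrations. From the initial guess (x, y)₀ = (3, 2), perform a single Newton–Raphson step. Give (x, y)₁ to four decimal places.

At (3, 2): F = (54.0000, 17.0000).
Jacobian J = [[3·y^2 + y + 3, 6·x·y + x], [2·y^2 - 3·y, 4·x·y - 3·x + 2·y + 3]].
At the point, J = [[17.0000, 39.0000], [2.0000, 22.0000]] (det J = 296.0000).
Solving J·Δ = −F gives Δ = (-1.7736, -0.6115).
Then the next iterate is (x, y)₁ = (1.2264, 1.3885).

(1.2264, 1.3885)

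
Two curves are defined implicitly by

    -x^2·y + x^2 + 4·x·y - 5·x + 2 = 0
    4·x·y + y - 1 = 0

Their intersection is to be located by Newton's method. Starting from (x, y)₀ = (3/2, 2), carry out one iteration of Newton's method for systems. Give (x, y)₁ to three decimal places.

(0.867, 0.867)

At (3/2, 2): F = (4.250, 13.000).
Jacobian J = [[-2·x·y + 2·x + 4·y - 5, -x^2 + 4·x], [4·y, 4·x + 1]].
At the point, J = [[0.000, 3.750], [8.000, 7.000]] (det J = -30.000).
Solving J·Δ = −F gives Δ = (-0.633, -1.133).
Then the next iterate is (x, y)₁ = (0.867, 0.867).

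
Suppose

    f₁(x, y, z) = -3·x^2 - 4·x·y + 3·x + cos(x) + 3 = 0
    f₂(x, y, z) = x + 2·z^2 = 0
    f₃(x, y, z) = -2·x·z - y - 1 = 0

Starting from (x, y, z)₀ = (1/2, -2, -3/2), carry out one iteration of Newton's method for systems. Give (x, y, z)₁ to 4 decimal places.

At (1/2, -2, -3/2): F = (8.627583, 5.0000, 2.5000).
Jacobian J = [[-6·x - 4·y - sin(x) + 3, -4·x, 0], [1, 0, 4·z], [-2·z, -1, -2·x]].
At the point, J = [[7.520574, -2.0000, 0.0000], [1.0000, 0.0000, -6.0000], [3.0000, -1.0000, -1.0000]] (det J = -11.123447).
Solving J·Δ = −F gives Δ = (-2.8557, -6.4246, 0.3574).
Then the next iterate is (x, y, z)₁ = (-2.3557, -8.4246, -1.1426).

(-2.3557, -8.4246, -1.1426)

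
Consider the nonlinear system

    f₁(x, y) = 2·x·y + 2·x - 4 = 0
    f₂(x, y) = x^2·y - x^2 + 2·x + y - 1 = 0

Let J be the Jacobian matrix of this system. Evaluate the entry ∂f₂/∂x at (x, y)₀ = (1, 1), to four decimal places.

∂f₂/∂x = 2·x·y - 2·x + 2.
At (1, 1) this is 2.0000.

2.0000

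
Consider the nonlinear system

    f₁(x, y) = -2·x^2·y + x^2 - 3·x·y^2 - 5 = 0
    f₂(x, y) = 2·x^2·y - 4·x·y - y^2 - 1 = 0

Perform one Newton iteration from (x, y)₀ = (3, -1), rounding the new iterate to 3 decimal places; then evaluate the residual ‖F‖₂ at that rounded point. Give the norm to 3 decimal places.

At (3, -1): F = (13.000, -8.000).
Jacobian J = [[-4·x·y + 2·x - 3·y^2, -2·x^2 - 6·x·y], [4·x·y - 4·y, 2·x^2 - 4·x - 2·y]].
At the point, J = [[15.000, 0.000], [-8.000, 8.000]] (det J = 120.000).
Solving J·Δ = −F gives Δ = (-0.867, 0.133).
Then the next iterate is (x, y)₁ = (2.133, -0.867).
Re-evaluating at (2.133, -0.867): F = (2.62879, -2.24361), so ‖F‖₂ = 3.456.

3.456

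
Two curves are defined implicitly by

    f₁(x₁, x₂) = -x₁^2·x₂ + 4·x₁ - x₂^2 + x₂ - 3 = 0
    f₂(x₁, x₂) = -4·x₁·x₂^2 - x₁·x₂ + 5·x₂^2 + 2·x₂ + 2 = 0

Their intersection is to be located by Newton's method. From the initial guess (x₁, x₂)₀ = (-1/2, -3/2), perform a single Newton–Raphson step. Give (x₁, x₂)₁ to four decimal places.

At (-1/2, -3/2): F = (-8.3750, 14.0000).
Jacobian J = [[-2·x₁·x₂ + 4, -x₁^2 - 2·x₂ + 1], [-4·x₂^2 - x₂, -8·x₁·x₂ - x₁ + 10·x₂ + 2]].
At the point, J = [[2.5000, 3.7500], [-7.5000, -18.5000]] (det J = -18.1250).
Solving J·Δ = −F gives Δ = (5.6517, -1.5345).
Then the next iterate is (x₁, x₂)₁ = (5.1517, -3.0345).

(5.1517, -3.0345)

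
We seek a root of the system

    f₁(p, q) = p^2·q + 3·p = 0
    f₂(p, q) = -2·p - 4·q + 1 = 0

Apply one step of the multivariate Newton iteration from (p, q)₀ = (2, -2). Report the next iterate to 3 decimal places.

(2.429, -0.964)

At (2, -2): F = (-2.000, 5.000).
Jacobian J = [[2·p·q + 3, p^2], [-2, -4]].
At the point, J = [[-5.000, 4.000], [-2.000, -4.000]] (det J = 28.000).
Solving J·Δ = −F gives Δ = (0.429, 1.036).
Then the next iterate is (p, q)₁ = (2.429, -0.964).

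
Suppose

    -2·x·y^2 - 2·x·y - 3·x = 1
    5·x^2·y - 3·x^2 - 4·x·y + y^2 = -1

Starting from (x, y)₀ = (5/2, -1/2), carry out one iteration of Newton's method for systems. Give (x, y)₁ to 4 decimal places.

(-0.4000, -2.7630)

At (5/2, -1/2): F = (-7.2500, -28.1250).
Jacobian J = [[-2·y^2 - 2·y - 3, -4·x·y - 2·x], [10·x·y - 6·x - 4·y, 5·x^2 - 4·x + 2·y]].
At the point, J = [[-2.5000, 0.0000], [-25.5000, 20.2500]] (det J = -50.6250).
Solving J·Δ = −F gives Δ = (-2.9000, -2.2630).
Then the next iterate is (x, y)₁ = (-0.4000, -2.7630).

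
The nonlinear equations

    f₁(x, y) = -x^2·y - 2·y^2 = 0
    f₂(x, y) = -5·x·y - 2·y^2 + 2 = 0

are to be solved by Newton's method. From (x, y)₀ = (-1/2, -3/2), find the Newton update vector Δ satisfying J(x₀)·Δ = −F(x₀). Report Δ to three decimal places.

(0.016, 0.721)

At (-1/2, -3/2): F = (-4.125, -6.250).
Jacobian J = [[-2·x·y, -x^2 - 4·y], [-5·y, -5·x - 4·y]].
At the point, J = [[-1.500, 5.750], [7.500, 8.500]] (det J = -55.875).
Solving J·Δ = −F gives Δ = (0.016, 0.721).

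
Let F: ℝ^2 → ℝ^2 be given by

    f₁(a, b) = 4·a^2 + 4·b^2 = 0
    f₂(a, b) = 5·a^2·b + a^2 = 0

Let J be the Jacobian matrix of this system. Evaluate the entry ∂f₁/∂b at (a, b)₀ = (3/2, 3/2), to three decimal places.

∂f₁/∂b = 8·b.
At (3/2, 3/2) this is 12.000.

12.000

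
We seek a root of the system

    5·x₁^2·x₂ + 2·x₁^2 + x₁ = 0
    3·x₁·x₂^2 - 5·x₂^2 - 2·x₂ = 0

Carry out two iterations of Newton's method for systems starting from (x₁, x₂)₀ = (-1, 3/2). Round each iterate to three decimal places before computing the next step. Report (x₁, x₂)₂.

(-0.564, 0.345)

At (-1, 3/2): F = (8.500, -21.000).
Jacobian J = [[10·x₁·x₂ + 4·x₁ + 1, 5·x₁^2], [3·x₂^2, 6·x₁·x₂ - 10·x₂ - 2]].
At the point, J = [[-18.000, 5.000], [6.750, -26.000]] (det J = 434.250).
Solving J·Δ = −F gives Δ = (0.267, -0.738).
Then the next iterate is (x₁, x₂)₁ = (-0.733, 0.762).
Round to (-0.733, 0.762) and repeat: F = (2.38865, -5.70406), J = [[-7.51746, 2.68644], [1.74193, -12.97128]].
Δ = (0.169, -0.417), so (x₁, x₂)₂ = (-0.564, 0.345).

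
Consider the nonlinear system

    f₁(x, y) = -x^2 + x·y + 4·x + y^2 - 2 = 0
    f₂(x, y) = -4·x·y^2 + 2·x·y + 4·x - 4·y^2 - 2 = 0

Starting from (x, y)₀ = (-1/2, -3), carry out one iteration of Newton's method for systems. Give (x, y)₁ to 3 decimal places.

(-0.743, -2.113)

At (-1/2, -3): F = (6.250, -19.000).
Jacobian J = [[-2·x + y + 4, x + 2·y], [-4·y^2 + 2·y + 4, -8·x·y + 2·x - 8·y]].
At the point, J = [[2.000, -6.500], [-38.000, 11.000]] (det J = -225.000).
Solving J·Δ = −F gives Δ = (-0.243, 0.887).
Then the next iterate is (x, y)₁ = (-0.743, -2.113).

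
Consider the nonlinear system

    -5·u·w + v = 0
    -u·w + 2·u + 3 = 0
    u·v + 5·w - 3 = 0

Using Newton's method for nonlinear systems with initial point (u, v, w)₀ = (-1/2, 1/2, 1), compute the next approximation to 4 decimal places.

At (-1/2, 1/2, 1): F = (3.0000, 2.5000, 1.7500).
Jacobian J = [[-5·w, 1, -5·u], [-w + 2, 0, -u], [v, u, 5]].
At the point, J = [[-5.0000, 1.0000, 2.5000], [1.0000, 0.0000, 0.5000], [0.5000, -0.5000, 5.0000]] (det J = -7.2500).
Solving J·Δ = −F gives Δ = (-1.9310, -9.8103, -1.1379).
Then the next iterate is (u, v, w)₁ = (-2.4310, -9.3103, -0.1379).

(-2.4310, -9.3103, -0.1379)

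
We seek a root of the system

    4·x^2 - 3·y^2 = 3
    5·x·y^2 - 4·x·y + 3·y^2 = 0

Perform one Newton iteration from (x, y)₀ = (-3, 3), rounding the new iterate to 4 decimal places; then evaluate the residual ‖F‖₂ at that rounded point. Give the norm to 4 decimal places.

20.4314

At (-3, 3): F = (6.0000, -72.0000).
Jacobian J = [[8·x, -6·y], [5·y^2 - 4·y, 10·x·y - 4·x + 6·y]].
At the point, J = [[-24.0000, -18.0000], [33.0000, -60.0000]] (det J = 2034.0000).
Solving J·Δ = −F gives Δ = (0.8142, -0.7522).
Then the next iterate is (x, y)₁ = (-2.1858, 2.2478).
Re-evaluating at (-2.1858, 2.2478): F = (0.953072, -20.409139), so ‖F‖₂ = 20.4314.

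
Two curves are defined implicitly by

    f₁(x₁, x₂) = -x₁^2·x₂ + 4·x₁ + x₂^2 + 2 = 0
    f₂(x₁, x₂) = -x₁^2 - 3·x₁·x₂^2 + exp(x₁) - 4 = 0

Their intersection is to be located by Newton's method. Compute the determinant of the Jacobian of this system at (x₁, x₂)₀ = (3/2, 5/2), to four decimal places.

J = [[-2·x₁·x₂ + 4, -x₁^2 + 2·x₂], [-2·x₁ - 3·x₂^2 + exp(x₁), -6·x₁·x₂]].
At the point, J = [[-3.5000, 2.7500], [-17.268311, -22.5000]].
det J = 126.2379.

126.2379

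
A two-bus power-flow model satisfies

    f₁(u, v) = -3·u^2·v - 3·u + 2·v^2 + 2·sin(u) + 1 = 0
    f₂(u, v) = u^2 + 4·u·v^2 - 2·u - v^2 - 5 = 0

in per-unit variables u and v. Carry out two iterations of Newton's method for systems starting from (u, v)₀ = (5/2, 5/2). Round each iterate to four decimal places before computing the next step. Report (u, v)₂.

(1.2032, 1.5216)

At (5/2, 5/2): F = (-39.678056, 52.5000).
Jacobian J = [[-6·u·v + 2·cos(u) - 3, -3·u^2 + 4·v], [2·u + 4·v^2 - 2, 8·u·v - 2·v]].
At the point, J = [[-42.102287, -8.7500], [28.0000, 45.0000]] (det J = -1649.602925).
Solving J·Δ = −F gives Δ = (-0.8039, -0.6665).
Then the next iterate is (u, v)₁ = (1.6961, 1.8335).
Round to (1.6961, 1.8335) and repeat: F = (-11.204128, 13.930101), J = [[-21.908748, -1.296266], [14.839089, 21.211395]].
Δ = (-0.4929, -0.3119), so (u, v)₂ = (1.2032, 1.5216).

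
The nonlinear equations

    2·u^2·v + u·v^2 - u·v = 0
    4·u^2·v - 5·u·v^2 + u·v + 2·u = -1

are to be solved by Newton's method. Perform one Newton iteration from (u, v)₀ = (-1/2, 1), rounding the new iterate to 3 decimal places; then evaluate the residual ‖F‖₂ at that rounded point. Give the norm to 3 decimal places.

At (-1/2, 1): F = (0.500, 3.000).
Jacobian J = [[4·u·v + v^2 - v, 2·u^2 + 2·u·v - u], [8·u·v - 5·v^2 + v + 2, 4·u^2 - 10·u·v + u]].
At the point, J = [[-2.000, 0.000], [-6.000, 5.500]] (det J = -11.000).
Solving J·Δ = −F gives Δ = (0.250, -0.273).
Then the next iterate is (u, v)₁ = (-0.250, 0.727).
Re-evaluating at (-0.250, 0.727): F = (0.14049, 1.16066), so ‖F‖₂ = 1.169.

1.169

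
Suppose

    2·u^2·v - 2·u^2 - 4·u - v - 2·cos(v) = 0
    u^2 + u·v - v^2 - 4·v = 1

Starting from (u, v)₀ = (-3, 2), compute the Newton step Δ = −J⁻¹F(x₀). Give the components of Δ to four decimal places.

(0.5133, -1.0957)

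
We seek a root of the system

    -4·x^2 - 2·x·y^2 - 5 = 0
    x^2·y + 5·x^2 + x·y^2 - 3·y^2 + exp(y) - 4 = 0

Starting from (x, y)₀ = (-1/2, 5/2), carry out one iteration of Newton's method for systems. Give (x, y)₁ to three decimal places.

(-1.672, 0.457)

At (-1/2, 5/2): F = (0.250, -11.81751).
Jacobian J = [[-8·x - 2·y^2, -4·x·y], [2·x·y + 10·x + y^2, x^2 + 2·x·y - 6·y + exp(y)]].
At the point, J = [[-8.500, 5.000], [-1.250, -5.06751]] (det J = 49.32380).
Solving J·Δ = −F gives Δ = (-1.172, -2.043).
Then the next iterate is (x, y)₁ = (-1.672, 0.457).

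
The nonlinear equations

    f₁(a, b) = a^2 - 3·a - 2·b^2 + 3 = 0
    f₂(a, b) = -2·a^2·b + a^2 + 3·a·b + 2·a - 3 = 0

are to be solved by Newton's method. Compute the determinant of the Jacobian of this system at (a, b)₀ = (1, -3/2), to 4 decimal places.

J = [[2·a - 3, -4·b], [-4·a·b + 2·a + 3·b + 2, -2·a^2 + 3·a]].
At the point, J = [[-1.0000, 6.0000], [5.5000, 1.0000]].
det J = -34.0000.

-34.0000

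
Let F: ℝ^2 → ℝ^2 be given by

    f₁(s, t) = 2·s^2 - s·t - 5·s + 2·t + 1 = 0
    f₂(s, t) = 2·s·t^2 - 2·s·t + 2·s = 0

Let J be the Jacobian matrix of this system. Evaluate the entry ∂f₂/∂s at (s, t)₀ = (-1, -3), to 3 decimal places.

26.000

∂f₂/∂s = 2·t^2 - 2·t + 2.
At (-1, -3) this is 26.000.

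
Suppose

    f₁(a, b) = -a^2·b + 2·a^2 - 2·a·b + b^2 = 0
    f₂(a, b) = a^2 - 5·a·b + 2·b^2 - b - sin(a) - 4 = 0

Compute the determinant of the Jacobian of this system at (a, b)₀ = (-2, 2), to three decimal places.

J = [[-2·a·b + 4·a - 2·b, -a^2 - 2·a + 2·b], [2·a - 5·b - cos(a), -5·a + 4·b - 1]].
At the point, J = [[-4.000, 4.000], [-13.58385, 17.000]].
det J = -13.665.

-13.665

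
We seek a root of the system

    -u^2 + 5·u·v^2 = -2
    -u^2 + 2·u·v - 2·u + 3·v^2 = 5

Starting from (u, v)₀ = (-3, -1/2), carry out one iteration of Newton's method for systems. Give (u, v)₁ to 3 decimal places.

(-1.544, -0.487)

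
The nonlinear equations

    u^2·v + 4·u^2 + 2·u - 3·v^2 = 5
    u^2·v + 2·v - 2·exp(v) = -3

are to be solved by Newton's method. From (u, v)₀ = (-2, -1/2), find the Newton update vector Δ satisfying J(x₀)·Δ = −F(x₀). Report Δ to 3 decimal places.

(0.404, 0.085)

At (-2, -1/2): F = (4.250, -1.21306).
Jacobian J = [[2·u·v + 8·u + 2, u^2 - 6·v], [2·u·v, u^2 - 2·exp(v) + 2]].
At the point, J = [[-12.000, 7.000], [2.000, 4.78694]] (det J = -71.44326).
Solving J·Δ = −F gives Δ = (0.404, 0.085).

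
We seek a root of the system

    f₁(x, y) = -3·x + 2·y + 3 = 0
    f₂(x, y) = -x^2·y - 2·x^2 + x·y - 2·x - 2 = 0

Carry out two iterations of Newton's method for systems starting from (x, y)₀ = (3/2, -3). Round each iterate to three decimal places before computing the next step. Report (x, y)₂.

(-0.999, -2.998)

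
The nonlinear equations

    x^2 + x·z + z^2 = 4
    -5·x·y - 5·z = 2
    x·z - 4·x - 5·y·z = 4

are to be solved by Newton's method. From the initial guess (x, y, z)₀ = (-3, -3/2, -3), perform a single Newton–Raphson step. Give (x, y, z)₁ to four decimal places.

(-1.8218, -0.9967, -1.6227)

At (-3, -3/2, -3): F = (23.0000, -9.5000, -5.5000).
Jacobian J = [[2·x + z, 0, x + 2·z], [-5·y, -5·x, -5], [z - 4, -5·z, x - 5·y]].
At the point, J = [[-9.0000, 0.0000, -9.0000], [7.5000, 15.0000, -5.0000], [-7.0000, 15.0000, 4.5000]] (det J = -3240.0000).
Solving J·Δ = −F gives Δ = (1.1782, 0.5033, 1.3773).
Then the next iterate is (x, y, z)₁ = (-1.8218, -0.9967, -1.6227).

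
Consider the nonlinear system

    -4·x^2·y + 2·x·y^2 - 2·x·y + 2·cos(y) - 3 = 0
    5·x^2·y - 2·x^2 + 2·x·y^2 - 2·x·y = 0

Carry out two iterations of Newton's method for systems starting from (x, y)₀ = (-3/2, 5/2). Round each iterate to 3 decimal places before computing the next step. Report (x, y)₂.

(-0.593, 1.092)

At (-3/2, 5/2): F = (-38.35229, 12.375).
Jacobian J = [[-8·x·y + 2·y^2 - 2·y, -4·x^2 + 4·x·y - 2·x - 2·sin(y)], [10·x·y - 4·x + 2·y^2 - 2·y, 5·x^2 + 4·x·y - 2·x]].
At the point, J = [[37.500, -22.19694], [-24.000, -0.750]] (det J = -560.85166).
Solving J·Δ = −F gives Δ = (0.541, -0.814).
Then the next iterate is (x, y)₁ = (-0.959, 1.686).
Round to (-0.959, 1.686) and repeat: F = (-11.65058, 3.69520), J = [[15.24818, -10.21496], [-10.01955, 0.04891]].
Δ = (0.366, -0.594), so (x, y)₂ = (-0.593, 1.092).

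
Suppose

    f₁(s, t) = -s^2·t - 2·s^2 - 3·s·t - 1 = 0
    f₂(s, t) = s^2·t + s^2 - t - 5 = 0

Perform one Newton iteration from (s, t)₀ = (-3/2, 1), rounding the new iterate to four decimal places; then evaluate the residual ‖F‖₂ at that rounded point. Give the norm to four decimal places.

0.1295

At (-3/2, 1): F = (-3.2500, -1.5000).
Jacobian J = [[-2·s·t - 4·s - 3·t, -s^2 - 3·s], [2·s·t + 2·s, s^2 - 1]].
At the point, J = [[6.0000, 2.2500], [-6.0000, 1.2500]] (det J = 21.0000).
Solving J·Δ = −F gives Δ = (0.0327, 1.3571).
Then the next iterate is (s, t)₁ = (-1.4673, 2.3571).
Re-evaluating at (-1.4673, 2.3571): F = (-0.004984, -0.129367), so ‖F‖₂ = 0.1295.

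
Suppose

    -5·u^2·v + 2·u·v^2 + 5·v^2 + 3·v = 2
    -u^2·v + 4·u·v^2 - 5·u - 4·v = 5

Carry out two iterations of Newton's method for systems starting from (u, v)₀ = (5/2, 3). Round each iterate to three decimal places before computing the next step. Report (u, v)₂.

At (5/2, 3): F = (3.250, 41.750).
Jacobian J = [[-10·u·v + 2·v^2, -5·u^2 + 4·u·v + 10·v + 3], [-2·u·v + 4·v^2 - 5, -u^2 + 8·u·v - 4]].
At the point, J = [[-57.000, 31.750], [16.000, 49.750]] (det J = -3343.750).
Solving J·Δ = −F gives Δ = (-0.348, -0.727).
Then the next iterate is (u, v)₁ = (2.152, 2.273).
Round to (2.152, 2.273) and repeat: F = (0.25589, 9.09498), J = [[-38.58190, 22.14046], [5.88312, 30.50086]].
Δ = (-0.148, -0.270), so (u, v)₂ = (2.004, 2.003).

(2.004, 2.003)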